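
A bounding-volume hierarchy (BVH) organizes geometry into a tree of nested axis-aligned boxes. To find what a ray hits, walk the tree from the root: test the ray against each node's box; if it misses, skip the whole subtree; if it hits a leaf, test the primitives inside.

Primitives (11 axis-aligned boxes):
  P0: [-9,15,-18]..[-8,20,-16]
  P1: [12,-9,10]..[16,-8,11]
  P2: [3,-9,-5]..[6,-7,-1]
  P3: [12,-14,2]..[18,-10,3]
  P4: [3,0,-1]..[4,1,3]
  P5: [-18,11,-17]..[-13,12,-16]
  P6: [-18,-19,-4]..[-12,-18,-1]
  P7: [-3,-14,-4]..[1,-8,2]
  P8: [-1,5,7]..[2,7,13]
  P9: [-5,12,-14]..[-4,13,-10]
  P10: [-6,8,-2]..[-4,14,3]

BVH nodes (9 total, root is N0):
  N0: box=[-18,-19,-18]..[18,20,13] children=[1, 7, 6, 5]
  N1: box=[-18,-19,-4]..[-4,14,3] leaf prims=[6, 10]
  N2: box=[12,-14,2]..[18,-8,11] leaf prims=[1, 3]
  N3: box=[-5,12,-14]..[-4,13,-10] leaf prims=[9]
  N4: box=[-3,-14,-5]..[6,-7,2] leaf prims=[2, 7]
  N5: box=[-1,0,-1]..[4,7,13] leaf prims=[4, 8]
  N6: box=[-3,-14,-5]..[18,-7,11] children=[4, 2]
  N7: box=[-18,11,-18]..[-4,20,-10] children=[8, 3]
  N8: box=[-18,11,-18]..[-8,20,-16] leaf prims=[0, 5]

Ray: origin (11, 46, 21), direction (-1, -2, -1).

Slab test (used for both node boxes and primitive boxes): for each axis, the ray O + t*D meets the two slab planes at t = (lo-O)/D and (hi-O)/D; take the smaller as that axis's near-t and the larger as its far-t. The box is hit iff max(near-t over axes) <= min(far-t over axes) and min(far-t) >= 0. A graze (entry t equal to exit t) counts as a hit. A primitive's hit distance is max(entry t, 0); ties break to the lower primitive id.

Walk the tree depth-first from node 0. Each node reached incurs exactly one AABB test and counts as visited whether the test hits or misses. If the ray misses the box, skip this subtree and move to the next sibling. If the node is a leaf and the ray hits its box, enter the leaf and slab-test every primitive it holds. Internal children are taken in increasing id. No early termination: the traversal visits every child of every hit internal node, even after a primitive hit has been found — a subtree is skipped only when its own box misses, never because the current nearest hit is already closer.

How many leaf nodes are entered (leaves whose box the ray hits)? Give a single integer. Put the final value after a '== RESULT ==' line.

Walk:
N0 x:[-7,29] y:[13,65/2] z:[8,39] -> hit [13,29], descend [1, 5, 6, 7]
  N1 x:[15,29] y:[16,65/2] z:[18,25] -> hit [18,25] leaf, test {P6(miss), P10(miss)}
  N5 x:[7,12] y:[39/2,23] z:[8,22] -> miss, prune
  N6 x:[-7,14] y:[53/2,30] z:[10,26] -> miss, prune
  N7 x:[15,29] y:[13,35/2] z:[31,39] -> miss, prune

order=[0, 1, 5, 6, 7]  |boxes|=5  |leaves|=1  hit=miss

== RESULT ==
1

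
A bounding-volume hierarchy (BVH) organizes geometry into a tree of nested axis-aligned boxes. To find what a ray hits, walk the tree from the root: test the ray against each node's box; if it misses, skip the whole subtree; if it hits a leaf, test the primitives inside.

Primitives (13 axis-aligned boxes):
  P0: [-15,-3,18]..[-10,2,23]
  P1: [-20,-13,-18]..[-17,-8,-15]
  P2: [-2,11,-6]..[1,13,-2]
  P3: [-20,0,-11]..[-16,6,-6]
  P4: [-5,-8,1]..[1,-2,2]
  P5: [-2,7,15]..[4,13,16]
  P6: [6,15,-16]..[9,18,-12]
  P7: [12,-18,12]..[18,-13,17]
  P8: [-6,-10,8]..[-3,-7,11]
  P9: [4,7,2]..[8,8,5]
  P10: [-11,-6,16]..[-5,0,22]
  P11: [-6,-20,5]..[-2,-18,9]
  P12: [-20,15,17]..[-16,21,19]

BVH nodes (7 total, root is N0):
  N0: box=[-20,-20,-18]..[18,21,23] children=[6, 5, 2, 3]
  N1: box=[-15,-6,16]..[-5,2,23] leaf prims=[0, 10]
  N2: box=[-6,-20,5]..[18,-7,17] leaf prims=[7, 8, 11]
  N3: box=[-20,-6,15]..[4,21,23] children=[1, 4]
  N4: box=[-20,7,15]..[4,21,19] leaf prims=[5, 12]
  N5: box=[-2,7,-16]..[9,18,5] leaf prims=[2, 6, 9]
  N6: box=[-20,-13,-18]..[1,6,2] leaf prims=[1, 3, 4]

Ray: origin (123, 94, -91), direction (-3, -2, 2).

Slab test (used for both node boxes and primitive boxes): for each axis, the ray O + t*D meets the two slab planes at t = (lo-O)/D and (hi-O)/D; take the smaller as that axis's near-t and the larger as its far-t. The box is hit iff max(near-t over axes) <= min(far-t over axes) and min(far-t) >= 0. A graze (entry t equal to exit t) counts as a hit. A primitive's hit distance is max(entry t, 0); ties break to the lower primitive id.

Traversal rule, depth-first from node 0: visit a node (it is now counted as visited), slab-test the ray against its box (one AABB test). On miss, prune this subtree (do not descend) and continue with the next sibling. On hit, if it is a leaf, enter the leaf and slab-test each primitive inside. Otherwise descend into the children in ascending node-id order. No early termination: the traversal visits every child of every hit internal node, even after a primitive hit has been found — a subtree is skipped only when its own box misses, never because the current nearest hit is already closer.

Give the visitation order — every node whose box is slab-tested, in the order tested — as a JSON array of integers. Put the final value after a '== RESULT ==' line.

Traverse from the root:
N0 x:[35,143/3] y:[73/2,57] z:[73/2,57] -> hit [73/2,143/3], descend [2, 3, 5, 6]
  N2 x:[35,43] y:[101/2,57] z:[48,54] -> miss, prune
  N3 x:[119/3,143/3] y:[73/2,50] z:[53,57] -> miss, prune
  N5 x:[38,125/3] y:[38,87/2] z:[75/2,48] -> hit [38,125/3] leaf, test {P2(miss), P6@t=38, P9(miss)}
  N6 x:[122/3,143/3] y:[44,107/2] z:[73/2,93/2] -> hit [44,93/2] leaf, test {P1(miss), P3(miss), P4(miss)}

Summary -> nodes [0, 2, 3, 5, 6]; box-tests=5; leaf-entries=2; first=P6

== RESULT ==
[0, 2, 3, 5, 6]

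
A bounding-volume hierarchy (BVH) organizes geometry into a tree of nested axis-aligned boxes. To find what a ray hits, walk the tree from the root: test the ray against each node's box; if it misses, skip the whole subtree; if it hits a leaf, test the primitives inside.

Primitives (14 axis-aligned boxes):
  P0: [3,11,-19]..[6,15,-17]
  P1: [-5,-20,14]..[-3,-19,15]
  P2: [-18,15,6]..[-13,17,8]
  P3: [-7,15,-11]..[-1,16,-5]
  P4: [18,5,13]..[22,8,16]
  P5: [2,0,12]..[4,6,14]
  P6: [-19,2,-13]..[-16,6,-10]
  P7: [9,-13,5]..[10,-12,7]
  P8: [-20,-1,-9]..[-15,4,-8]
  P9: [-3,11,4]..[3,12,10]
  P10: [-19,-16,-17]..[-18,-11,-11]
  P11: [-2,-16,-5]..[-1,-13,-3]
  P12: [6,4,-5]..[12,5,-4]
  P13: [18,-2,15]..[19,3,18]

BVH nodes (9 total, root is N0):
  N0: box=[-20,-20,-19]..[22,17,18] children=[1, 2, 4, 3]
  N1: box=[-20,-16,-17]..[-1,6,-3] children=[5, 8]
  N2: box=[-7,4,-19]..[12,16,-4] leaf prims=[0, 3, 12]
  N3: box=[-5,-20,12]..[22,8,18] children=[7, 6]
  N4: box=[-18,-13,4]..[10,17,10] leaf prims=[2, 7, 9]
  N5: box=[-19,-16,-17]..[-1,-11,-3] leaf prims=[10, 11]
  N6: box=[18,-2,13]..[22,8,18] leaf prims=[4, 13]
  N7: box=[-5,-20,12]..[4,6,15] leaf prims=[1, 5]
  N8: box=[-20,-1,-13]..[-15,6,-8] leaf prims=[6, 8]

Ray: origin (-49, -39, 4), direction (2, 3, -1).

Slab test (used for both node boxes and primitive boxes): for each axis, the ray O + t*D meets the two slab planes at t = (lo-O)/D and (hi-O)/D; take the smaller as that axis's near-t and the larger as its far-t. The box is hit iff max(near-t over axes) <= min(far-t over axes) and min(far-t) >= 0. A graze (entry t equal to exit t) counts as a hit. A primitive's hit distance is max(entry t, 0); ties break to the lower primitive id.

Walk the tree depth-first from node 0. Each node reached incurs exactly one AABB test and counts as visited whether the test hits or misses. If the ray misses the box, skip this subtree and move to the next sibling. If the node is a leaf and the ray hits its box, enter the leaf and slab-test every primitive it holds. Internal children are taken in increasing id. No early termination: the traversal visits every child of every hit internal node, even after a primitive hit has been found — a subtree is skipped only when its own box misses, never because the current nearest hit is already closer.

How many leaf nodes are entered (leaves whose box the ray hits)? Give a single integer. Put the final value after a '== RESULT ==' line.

Trace the traversal:
N0 x:[29/2,71/2] y:[19/3,56/3] z:[-14,23] -> hit [29/2,56/3], descend [1, 2, 3, 4]
  N1 x:[29/2,24] y:[23/3,15] z:[7,21] -> hit [29/2,15], descend [5, 8]
    N5 x:[15,24] y:[23/3,28/3] z:[7,21] -> miss, prune
    N8 x:[29/2,17] y:[38/3,15] z:[12,17] -> hit [29/2,15] leaf, test {P6@t=15, P8(miss)}
  N2 x:[21,61/2] y:[43/3,55/3] z:[8,23] -> miss, prune
  N3 x:[22,71/2] y:[19/3,47/3] z:[-14,-8] -> miss, prune
  N4 x:[31/2,59/2] y:[26/3,56/3] z:[-6,0] -> miss, prune

Summary -> nodes [0, 1, 5, 8, 2, 3, 4]; box-tests=7; leaf-entries=1; first=P6

== RESULT ==
1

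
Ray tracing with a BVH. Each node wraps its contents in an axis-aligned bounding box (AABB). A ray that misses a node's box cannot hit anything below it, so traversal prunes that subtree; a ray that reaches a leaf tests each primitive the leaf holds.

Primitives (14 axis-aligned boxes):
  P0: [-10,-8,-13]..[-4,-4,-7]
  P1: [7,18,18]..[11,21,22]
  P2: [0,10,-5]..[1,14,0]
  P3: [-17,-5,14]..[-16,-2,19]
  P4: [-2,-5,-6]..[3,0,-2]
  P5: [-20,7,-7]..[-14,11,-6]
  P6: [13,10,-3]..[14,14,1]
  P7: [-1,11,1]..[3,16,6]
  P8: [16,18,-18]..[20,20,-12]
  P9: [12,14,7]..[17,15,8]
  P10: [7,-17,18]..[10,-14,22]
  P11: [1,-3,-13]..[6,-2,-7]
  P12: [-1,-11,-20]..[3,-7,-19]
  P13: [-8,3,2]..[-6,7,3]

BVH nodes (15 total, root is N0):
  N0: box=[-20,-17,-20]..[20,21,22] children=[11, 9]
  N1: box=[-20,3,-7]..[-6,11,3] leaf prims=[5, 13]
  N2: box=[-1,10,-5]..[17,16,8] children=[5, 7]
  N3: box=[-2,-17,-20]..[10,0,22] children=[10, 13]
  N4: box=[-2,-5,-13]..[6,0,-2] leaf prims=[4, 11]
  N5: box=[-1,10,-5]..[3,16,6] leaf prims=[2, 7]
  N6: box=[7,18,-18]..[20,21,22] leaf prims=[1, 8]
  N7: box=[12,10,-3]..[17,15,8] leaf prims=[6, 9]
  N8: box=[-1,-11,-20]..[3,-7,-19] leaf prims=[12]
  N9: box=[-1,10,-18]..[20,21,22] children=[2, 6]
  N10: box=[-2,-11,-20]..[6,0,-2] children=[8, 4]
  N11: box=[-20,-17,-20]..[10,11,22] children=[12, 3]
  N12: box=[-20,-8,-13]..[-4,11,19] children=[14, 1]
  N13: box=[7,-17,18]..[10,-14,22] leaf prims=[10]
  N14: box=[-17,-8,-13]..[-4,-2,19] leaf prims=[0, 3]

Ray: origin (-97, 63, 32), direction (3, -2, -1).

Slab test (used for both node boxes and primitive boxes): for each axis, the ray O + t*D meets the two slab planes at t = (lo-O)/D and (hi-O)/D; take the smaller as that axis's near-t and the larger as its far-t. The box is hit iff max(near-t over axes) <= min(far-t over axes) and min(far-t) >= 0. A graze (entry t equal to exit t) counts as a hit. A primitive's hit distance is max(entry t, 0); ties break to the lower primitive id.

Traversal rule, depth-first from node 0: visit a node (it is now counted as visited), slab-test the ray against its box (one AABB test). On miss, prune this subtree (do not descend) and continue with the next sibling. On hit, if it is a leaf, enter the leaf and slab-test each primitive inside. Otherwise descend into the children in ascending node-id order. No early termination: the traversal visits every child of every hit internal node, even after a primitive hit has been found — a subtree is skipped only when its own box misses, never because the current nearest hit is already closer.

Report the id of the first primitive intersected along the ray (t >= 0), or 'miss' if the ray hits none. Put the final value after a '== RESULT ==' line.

Trace the traversal:
N0 x:[77/3,39] y:[21,40] z:[10,52] -> hit [77/3,39], descend [9, 11]
  N9 x:[32,39] y:[21,53/2] z:[10,50] -> miss, prune
  N11 x:[77/3,107/3] y:[26,40] z:[10,52] -> hit [26,107/3], descend [3, 12]
    N3 x:[95/3,107/3] y:[63/2,40] z:[10,52] -> hit [95/3,107/3], descend [10, 13]
      N10 x:[95/3,103/3] y:[63/2,37] z:[34,52] -> hit [34,103/3], descend [4, 8]
        N4 x:[95/3,103/3] y:[63/2,34] z:[34,45] -> hit [34,34] leaf, test {P4(miss), P11(miss)}
        N8 x:[32,100/3] y:[35,37] z:[51,52] -> miss, prune
      N13 x:[104/3,107/3] y:[77/2,40] z:[10,14] -> miss, prune
    N12 x:[77/3,31] y:[26,71/2] z:[13,45] -> hit [26,31], descend [1, 14]
      N1 x:[77/3,91/3] y:[26,30] z:[29,39] -> hit [29,30] leaf, test {P5(miss), P13@t=89/3}
      N14 x:[80/3,31] y:[65/2,71/2] z:[13,45] -> miss, prune

Summary -> nodes [0, 9, 11, 3, 10, 4, 8, 13, 12, 1, 14]; box-tests=11; leaf-entries=2; first=P13

== RESULT ==
13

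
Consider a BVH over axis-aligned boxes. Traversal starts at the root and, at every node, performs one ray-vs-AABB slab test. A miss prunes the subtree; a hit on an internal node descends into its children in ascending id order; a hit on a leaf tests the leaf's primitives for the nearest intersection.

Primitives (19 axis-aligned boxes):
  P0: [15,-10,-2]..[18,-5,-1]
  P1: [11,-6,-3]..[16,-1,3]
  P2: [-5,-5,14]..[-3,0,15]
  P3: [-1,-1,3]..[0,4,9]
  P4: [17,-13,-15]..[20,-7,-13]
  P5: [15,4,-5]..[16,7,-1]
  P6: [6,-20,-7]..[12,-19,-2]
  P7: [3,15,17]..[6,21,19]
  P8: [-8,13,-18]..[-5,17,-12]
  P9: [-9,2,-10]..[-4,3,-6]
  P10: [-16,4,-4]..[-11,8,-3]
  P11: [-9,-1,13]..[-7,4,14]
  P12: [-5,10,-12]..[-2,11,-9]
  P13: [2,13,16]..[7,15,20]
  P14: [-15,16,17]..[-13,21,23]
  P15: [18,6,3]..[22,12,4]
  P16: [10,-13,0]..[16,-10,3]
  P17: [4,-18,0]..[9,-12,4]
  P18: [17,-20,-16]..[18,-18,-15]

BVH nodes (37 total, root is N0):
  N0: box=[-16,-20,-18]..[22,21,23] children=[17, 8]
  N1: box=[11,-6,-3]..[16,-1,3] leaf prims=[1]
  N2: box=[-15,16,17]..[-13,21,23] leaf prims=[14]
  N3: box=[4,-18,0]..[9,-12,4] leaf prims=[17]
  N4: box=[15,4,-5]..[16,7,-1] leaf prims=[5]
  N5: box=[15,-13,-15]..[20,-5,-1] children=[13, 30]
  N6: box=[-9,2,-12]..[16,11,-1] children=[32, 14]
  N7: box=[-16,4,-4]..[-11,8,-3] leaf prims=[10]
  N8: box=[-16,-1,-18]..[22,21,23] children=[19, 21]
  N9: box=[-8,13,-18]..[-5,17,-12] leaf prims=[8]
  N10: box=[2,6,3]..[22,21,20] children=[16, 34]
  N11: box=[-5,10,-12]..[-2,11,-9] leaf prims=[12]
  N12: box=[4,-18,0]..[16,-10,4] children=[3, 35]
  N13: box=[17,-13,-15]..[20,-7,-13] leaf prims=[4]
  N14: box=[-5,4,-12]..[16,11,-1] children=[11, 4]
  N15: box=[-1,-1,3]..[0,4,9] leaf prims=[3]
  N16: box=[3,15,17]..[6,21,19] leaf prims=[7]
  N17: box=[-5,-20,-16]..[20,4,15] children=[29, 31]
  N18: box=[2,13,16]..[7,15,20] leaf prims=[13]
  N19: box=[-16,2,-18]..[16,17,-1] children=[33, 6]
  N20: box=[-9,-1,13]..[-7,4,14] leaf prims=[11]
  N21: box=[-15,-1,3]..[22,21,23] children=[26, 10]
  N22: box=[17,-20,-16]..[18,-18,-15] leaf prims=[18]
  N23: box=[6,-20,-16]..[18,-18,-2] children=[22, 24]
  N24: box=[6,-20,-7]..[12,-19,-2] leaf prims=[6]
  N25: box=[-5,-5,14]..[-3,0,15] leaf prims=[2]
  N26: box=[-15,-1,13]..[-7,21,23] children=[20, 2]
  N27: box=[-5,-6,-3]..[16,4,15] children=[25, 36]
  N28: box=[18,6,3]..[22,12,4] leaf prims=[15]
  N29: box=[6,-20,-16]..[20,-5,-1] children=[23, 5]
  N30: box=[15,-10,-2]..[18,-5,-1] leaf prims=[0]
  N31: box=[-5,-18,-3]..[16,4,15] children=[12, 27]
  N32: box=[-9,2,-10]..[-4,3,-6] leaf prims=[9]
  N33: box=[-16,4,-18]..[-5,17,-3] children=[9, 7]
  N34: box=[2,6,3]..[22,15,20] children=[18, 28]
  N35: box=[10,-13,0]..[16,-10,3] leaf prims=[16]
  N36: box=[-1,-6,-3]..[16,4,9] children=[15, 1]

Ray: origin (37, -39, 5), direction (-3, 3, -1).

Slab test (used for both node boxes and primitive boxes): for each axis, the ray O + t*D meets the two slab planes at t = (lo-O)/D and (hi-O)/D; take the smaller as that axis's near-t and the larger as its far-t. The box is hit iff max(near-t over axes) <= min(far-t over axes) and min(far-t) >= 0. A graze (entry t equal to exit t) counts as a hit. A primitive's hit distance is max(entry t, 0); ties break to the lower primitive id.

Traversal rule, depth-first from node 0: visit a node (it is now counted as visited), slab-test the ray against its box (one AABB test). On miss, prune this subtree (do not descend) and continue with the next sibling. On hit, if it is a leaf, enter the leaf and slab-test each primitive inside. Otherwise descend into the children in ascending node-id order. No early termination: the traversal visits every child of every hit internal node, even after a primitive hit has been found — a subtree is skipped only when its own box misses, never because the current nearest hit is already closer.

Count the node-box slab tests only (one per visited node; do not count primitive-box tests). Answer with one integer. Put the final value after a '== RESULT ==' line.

Traverse from the root:
N0 x:[5,53/3] y:[19/3,20] z:[-18,23] -> hit [19/3,53/3], descend [8, 17]
  N8 x:[5,53/3] y:[38/3,20] z:[-18,23] -> hit [38/3,53/3], descend [19, 21]
    N19 x:[7,53/3] y:[41/3,56/3] z:[6,23] -> hit [41/3,53/3], descend [6, 33]
      N6 x:[7,46/3] y:[41/3,50/3] z:[6,17] -> hit [41/3,46/3], descend [14, 32]
        N14 x:[7,14] y:[43/3,50/3] z:[6,17] -> miss, prune
        N32 x:[41/3,46/3] y:[41/3,14] z:[11,15] -> hit [41/3,14] leaf, test {P9@t=41/3}
      N33 x:[14,53/3] y:[43/3,56/3] z:[8,23] -> hit [43/3,53/3], descend [7, 9]
        N7 x:[16,53/3] y:[43/3,47/3] z:[8,9] -> miss, prune
        N9 x:[14,15] y:[52/3,56/3] z:[17,23] -> miss, prune
    N21 x:[5,52/3] y:[38/3,20] z:[-18,2] -> miss, prune
  N17 x:[17/3,14] y:[19/3,43/3] z:[-10,21] -> hit [19/3,14], descend [29, 31]
    N29 x:[17/3,31/3] y:[19/3,34/3] z:[6,21] -> hit [19/3,31/3], descend [5, 23]
      N5 x:[17/3,22/3] y:[26/3,34/3] z:[6,20] -> miss, prune
      N23 x:[19/3,31/3] y:[19/3,7] z:[7,21] -> hit [7,7], descend [22, 24]
        N22 x:[19/3,20/3] y:[19/3,7] z:[20,21] -> miss, prune
        N24 x:[25/3,31/3] y:[19/3,20/3] z:[7,12] -> miss, prune
    N31 x:[7,14] y:[7,43/3] z:[-10,8] -> hit [7,8], descend [12, 27]
      N12 x:[7,11] y:[7,29/3] z:[1,5] -> miss, prune
      N27 x:[7,14] y:[11,43/3] z:[-10,8] -> miss, prune

order=[0, 8, 19, 6, 14, 32, 33, 7, 9, 21, 17, 29, 5, 23, 22, 24, 31, 12, 27]  |boxes|=19  |leaves|=1  hit=P9

== RESULT ==
19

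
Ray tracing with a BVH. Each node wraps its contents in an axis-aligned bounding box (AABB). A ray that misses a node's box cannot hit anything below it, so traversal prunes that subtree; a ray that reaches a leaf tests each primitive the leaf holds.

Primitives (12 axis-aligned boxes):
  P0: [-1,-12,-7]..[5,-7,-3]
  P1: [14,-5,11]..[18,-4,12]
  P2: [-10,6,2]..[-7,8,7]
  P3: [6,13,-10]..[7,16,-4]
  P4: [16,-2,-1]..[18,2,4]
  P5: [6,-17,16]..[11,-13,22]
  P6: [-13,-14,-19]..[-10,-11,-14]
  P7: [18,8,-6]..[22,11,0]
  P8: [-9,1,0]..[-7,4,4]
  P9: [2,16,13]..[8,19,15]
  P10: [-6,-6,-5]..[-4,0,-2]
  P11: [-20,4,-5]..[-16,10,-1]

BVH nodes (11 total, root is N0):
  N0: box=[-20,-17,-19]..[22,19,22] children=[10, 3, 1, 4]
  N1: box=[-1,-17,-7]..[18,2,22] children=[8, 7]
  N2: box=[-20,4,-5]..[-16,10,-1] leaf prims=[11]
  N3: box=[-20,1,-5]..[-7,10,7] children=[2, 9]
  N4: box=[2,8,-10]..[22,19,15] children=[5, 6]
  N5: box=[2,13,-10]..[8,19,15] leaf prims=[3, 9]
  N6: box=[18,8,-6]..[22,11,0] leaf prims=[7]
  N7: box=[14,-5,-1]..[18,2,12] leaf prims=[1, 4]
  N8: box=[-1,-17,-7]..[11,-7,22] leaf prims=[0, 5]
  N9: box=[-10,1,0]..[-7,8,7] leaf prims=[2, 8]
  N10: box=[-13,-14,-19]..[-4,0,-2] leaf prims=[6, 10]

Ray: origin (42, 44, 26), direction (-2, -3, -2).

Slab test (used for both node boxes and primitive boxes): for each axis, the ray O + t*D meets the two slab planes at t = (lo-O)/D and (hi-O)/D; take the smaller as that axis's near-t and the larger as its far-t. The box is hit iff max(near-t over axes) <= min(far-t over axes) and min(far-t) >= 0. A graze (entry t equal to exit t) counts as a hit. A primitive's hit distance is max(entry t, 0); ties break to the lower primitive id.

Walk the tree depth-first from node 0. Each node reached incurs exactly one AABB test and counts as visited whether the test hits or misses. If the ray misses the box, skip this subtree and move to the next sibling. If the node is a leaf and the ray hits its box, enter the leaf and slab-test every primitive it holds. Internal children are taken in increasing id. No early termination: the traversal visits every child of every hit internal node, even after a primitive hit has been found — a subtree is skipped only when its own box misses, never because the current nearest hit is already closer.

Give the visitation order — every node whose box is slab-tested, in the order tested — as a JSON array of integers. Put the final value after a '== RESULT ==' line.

Traverse from the root:
N0 x:[10,31] y:[25/3,61/3] z:[2,45/2] -> hit [10,61/3], descend [1, 3, 4, 10]
  N1 x:[12,43/2] y:[14,61/3] z:[2,33/2] -> hit [14,33/2], descend [7, 8]
    N7 x:[12,14] y:[14,49/3] z:[7,27/2] -> miss, prune
    N8 x:[31/2,43/2] y:[17,61/3] z:[2,33/2] -> miss, prune
  N3 x:[49/2,31] y:[34/3,43/3] z:[19/2,31/2] -> miss, prune
  N4 x:[10,20] y:[25/3,12] z:[11/2,18] -> hit [10,12], descend [5, 6]
    N5 x:[17,20] y:[25/3,31/3] z:[11/2,18] -> miss, prune
    N6 x:[10,12] y:[11,12] z:[13,16] -> miss, prune
  N10 x:[23,55/2] y:[44/3,58/3] z:[14,45/2] -> miss, prune

Visited [0, 1, 7, 8, 3, 4, 5, 6, 10]. Tests: 9 box, 0 leaf. Nearest: miss.

== RESULT ==
[0, 1, 7, 8, 3, 4, 5, 6, 10]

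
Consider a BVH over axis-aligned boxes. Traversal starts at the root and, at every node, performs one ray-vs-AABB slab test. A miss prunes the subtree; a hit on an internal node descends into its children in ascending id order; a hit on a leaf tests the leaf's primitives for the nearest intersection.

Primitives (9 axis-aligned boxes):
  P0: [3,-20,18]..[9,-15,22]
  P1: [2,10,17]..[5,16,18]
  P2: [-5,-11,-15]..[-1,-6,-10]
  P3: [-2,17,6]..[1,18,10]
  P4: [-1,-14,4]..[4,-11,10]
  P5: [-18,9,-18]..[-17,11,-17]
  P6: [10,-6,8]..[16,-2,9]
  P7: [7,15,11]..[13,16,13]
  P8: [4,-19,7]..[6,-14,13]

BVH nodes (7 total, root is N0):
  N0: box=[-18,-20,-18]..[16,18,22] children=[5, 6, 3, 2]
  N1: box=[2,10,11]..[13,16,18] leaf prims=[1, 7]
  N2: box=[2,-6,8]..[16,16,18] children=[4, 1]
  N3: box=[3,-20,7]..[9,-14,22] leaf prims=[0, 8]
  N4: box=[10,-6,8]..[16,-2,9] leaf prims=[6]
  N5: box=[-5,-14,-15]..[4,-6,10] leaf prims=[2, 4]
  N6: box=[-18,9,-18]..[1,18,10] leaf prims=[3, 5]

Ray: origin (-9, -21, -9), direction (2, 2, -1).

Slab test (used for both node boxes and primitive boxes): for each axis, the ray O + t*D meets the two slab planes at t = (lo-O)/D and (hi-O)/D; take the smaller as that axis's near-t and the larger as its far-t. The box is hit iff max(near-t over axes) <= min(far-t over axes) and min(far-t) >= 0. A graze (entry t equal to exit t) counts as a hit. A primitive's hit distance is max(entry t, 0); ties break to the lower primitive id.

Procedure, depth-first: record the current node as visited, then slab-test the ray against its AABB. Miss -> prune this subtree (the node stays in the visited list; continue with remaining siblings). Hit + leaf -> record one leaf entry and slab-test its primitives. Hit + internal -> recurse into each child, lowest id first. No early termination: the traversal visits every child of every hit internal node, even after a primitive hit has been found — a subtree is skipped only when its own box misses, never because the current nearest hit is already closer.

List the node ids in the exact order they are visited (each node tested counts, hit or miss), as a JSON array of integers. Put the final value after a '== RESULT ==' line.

Walk:
N0 x:[-9/2,25/2] y:[1/2,39/2] z:[-31,9] -> hit [1/2,9], descend [2, 3, 5, 6]
  N2 x:[11/2,25/2] y:[15/2,37/2] z:[-27,-17] -> miss, prune
  N3 x:[6,9] y:[1/2,7/2] z:[-31,-16] -> miss, prune
  N5 x:[2,13/2] y:[7/2,15/2] z:[-19,6] -> hit [7/2,6] leaf, test {P2(miss), P4(miss)}
  N6 x:[-9/2,5] y:[15,39/2] z:[-19,9] -> miss, prune

Visited [0, 2, 3, 5, 6]. Tests: 5 box, 1 leaf. Nearest: miss.

== RESULT ==
[0, 2, 3, 5, 6]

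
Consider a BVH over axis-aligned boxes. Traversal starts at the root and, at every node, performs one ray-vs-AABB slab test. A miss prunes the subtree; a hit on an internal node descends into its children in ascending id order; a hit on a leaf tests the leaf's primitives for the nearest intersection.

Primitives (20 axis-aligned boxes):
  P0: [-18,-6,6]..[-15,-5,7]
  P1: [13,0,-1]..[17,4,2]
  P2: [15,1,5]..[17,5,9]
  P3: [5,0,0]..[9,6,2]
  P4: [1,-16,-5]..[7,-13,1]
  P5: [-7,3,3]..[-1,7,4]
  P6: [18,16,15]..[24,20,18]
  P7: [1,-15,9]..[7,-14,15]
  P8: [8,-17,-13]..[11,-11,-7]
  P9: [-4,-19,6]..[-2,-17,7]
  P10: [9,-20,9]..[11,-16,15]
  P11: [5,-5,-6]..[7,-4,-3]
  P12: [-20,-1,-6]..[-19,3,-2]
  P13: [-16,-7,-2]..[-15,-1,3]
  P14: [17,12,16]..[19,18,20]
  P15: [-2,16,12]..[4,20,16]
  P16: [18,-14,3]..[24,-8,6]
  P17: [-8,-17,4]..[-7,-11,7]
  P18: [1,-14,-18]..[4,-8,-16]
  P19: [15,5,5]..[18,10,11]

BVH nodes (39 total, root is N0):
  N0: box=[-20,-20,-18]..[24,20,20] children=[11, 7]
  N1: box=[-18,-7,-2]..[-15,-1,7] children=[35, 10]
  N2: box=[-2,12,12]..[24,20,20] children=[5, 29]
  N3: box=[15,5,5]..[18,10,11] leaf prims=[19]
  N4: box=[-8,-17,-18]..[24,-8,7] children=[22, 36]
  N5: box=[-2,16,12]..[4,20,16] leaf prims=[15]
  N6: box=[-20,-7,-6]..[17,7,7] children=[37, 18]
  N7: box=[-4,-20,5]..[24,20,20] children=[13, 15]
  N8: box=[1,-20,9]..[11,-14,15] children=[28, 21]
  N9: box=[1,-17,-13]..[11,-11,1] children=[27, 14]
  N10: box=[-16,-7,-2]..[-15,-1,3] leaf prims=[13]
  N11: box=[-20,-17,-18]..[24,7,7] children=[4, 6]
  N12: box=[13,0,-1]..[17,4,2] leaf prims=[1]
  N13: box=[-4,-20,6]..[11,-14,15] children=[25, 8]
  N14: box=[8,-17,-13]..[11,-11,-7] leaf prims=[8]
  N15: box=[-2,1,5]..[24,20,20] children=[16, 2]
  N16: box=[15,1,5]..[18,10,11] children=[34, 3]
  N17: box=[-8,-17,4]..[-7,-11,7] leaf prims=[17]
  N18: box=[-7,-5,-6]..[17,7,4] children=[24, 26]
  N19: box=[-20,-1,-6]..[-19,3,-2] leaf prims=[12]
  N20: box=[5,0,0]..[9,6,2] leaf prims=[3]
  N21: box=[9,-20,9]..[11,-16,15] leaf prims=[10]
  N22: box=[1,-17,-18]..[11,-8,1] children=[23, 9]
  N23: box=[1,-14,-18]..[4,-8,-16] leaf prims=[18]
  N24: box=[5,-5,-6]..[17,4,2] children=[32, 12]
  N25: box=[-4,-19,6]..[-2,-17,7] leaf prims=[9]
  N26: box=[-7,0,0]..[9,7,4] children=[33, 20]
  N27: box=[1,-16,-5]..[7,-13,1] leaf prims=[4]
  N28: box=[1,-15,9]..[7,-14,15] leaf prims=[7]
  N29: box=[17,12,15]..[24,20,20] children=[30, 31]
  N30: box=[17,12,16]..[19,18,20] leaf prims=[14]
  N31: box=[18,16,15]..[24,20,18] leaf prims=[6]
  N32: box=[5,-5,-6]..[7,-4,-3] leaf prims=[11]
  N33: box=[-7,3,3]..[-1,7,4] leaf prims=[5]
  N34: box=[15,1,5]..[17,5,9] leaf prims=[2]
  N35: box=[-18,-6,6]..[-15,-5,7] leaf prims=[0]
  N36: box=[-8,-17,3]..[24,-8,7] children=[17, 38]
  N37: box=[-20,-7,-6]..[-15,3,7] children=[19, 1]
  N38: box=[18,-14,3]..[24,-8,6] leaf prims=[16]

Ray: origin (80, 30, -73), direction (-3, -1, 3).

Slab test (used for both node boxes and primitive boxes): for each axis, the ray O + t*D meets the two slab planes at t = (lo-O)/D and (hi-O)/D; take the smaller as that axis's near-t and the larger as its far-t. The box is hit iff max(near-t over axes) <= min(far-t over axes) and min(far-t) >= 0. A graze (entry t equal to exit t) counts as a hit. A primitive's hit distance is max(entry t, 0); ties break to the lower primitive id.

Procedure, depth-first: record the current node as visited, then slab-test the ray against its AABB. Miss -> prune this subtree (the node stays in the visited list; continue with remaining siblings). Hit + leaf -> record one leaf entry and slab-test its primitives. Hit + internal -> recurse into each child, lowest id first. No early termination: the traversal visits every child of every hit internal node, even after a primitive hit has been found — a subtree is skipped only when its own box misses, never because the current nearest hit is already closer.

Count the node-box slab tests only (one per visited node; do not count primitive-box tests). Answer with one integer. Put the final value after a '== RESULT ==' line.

Traverse from the root:
N0 x:[56/3,100/3] y:[10,50] z:[55/3,31] -> hit [56/3,31], descend [7, 11]
  N7 x:[56/3,28] y:[10,50] z:[26,31] -> hit [26,28], descend [13, 15]
    N13 x:[23,28] y:[44,50] z:[79/3,88/3] -> miss, prune
    N15 x:[56/3,82/3] y:[10,29] z:[26,31] -> hit [26,82/3], descend [2, 16]
      N2 x:[56/3,82/3] y:[10,18] z:[85/3,31] -> miss, prune
      N16 x:[62/3,65/3] y:[20,29] z:[26,28] -> miss, prune
  N11 x:[56/3,100/3] y:[23,47] z:[55/3,80/3] -> hit [23,80/3], descend [4, 6]
    N4 x:[56/3,88/3] y:[38,47] z:[55/3,80/3] -> miss, prune
    N6 x:[21,100/3] y:[23,37] z:[67/3,80/3] -> hit [23,80/3], descend [18, 37]
      N18 x:[21,29] y:[23,35] z:[67/3,77/3] -> hit [23,77/3], descend [24, 26]
        N24 x:[21,25] y:[26,35] z:[67/3,25] -> miss, prune
        N26 x:[71/3,29] y:[23,30] z:[73/3,77/3] -> hit [73/3,77/3], descend [20, 33]
          N20 x:[71/3,25] y:[24,30] z:[73/3,25] -> hit [73/3,25] leaf, test {P3@t=73/3}
          N33 x:[27,29] y:[23,27] z:[76/3,77/3] -> miss, prune
      N37 x:[95/3,100/3] y:[27,37] z:[67/3,80/3] -> miss, prune

Summary -> nodes [0, 7, 13, 15, 2, 16, 11, 4, 6, 18, 24, 26, 20, 33, 37]; box-tests=15; leaf-entries=1; first=P3

== RESULT ==
15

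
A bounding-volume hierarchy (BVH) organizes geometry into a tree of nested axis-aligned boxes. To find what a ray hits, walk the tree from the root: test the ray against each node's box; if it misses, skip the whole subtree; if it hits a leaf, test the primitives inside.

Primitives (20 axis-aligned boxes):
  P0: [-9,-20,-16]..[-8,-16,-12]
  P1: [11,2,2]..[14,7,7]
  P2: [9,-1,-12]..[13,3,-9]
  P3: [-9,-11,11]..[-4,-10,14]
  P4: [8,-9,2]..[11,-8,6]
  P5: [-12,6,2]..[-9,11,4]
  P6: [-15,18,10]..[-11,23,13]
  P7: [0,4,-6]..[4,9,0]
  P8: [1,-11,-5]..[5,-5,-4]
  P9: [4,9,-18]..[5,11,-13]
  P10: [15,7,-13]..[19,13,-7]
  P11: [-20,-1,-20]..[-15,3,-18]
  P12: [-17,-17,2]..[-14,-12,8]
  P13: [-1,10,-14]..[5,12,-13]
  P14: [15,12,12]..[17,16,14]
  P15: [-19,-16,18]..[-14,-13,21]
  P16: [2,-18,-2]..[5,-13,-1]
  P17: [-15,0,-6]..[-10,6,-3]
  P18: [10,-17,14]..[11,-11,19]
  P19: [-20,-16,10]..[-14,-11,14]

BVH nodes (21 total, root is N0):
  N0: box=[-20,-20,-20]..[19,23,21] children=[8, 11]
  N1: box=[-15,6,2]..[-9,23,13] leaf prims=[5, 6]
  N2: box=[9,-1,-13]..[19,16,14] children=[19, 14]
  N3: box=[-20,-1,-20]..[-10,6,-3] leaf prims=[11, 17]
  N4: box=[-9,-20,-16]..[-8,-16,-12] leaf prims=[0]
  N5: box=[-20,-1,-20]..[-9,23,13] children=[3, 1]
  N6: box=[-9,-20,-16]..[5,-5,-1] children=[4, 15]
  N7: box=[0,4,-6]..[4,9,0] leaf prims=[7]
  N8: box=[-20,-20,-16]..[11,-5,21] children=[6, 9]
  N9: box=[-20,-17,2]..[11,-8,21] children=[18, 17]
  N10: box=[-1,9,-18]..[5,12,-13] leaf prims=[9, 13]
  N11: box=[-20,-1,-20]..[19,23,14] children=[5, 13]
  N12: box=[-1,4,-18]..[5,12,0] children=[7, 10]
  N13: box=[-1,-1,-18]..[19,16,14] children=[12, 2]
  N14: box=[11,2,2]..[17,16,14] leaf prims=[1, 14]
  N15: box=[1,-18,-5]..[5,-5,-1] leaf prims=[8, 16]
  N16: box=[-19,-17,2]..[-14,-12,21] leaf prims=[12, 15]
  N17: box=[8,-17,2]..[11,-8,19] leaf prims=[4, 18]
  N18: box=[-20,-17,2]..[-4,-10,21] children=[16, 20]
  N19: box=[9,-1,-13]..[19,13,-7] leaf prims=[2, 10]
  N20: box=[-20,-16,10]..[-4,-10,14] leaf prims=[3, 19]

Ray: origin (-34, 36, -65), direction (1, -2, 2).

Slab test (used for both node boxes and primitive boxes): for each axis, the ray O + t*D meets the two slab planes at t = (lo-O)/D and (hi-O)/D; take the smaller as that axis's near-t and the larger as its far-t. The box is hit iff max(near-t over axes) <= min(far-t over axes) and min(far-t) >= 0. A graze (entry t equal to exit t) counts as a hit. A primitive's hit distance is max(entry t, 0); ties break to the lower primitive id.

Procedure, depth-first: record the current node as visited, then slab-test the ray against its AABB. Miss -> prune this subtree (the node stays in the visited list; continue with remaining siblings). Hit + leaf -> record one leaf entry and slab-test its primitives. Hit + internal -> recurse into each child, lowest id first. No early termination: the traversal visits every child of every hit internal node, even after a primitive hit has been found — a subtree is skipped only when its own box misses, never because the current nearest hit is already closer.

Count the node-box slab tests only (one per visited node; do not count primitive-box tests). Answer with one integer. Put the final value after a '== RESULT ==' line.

Walk:
N0 x:[14,53] y:[13/2,28] z:[45/2,43] -> hit [45/2,28], descend [8, 11]
  N8 x:[14,45] y:[41/2,28] z:[49/2,43] -> hit [49/2,28], descend [6, 9]
    N6 x:[25,39] y:[41/2,28] z:[49/2,32] -> hit [25,28], descend [4, 15]
      N4 x:[25,26] y:[26,28] z:[49/2,53/2] -> hit [26,26] leaf, test {P0@t=26}
      N15 x:[35,39] y:[41/2,27] z:[30,32] -> miss, prune
    N9 x:[14,45] y:[22,53/2] z:[67/2,43] -> miss, prune
  N11 x:[14,53] y:[13/2,37/2] z:[45/2,79/2] -> miss, prune

Visited [0, 8, 6, 4, 15, 9, 11]. Tests: 7 box, 1 leaf. Nearest: P0.

== RESULT ==
7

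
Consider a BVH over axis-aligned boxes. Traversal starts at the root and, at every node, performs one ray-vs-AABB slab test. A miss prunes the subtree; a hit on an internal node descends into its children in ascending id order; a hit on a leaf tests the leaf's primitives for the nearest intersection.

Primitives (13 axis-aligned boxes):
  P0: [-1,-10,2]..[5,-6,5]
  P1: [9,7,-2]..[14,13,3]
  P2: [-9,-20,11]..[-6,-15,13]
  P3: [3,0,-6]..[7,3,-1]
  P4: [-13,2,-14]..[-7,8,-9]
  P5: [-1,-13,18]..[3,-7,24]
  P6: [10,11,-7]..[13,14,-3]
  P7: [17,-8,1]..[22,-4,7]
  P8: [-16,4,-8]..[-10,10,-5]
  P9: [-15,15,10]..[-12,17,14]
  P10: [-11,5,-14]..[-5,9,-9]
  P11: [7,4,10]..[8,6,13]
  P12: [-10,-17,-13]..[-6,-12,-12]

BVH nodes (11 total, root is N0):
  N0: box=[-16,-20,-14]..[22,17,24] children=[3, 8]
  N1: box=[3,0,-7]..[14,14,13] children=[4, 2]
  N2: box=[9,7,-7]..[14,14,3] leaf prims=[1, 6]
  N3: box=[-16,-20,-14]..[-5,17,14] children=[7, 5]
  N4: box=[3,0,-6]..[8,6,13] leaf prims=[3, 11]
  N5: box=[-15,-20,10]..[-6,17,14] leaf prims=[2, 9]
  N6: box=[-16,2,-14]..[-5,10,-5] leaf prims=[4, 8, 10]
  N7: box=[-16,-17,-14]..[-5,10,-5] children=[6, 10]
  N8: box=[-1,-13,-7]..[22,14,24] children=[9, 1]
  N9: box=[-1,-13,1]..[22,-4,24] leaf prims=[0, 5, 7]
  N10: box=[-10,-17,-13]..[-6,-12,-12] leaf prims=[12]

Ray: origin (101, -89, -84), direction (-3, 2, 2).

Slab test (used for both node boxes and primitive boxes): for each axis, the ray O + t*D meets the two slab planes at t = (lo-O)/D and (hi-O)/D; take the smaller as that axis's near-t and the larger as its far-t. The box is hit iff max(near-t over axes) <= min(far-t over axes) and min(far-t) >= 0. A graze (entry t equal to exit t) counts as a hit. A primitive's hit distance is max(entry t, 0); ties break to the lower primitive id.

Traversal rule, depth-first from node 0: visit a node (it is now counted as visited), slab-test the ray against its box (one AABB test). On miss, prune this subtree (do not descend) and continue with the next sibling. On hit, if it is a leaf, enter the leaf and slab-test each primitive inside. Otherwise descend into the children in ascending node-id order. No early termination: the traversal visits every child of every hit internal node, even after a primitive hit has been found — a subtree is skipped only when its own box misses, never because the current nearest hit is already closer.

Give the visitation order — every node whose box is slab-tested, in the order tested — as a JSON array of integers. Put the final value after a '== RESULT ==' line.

Walk:
N0 x:[79/3,39] y:[69/2,53] z:[35,54] -> hit [35,39], descend [3, 8]
  N3 x:[106/3,39] y:[69/2,53] z:[35,49] -> hit [106/3,39], descend [5, 7]
    N5 x:[107/3,116/3] y:[69/2,53] z:[47,49] -> miss, prune
    N7 x:[106/3,39] y:[36,99/2] z:[35,79/2] -> hit [36,39], descend [6, 10]
      N6 x:[106/3,39] y:[91/2,99/2] z:[35,79/2] -> miss, prune
      N10 x:[107/3,37] y:[36,77/2] z:[71/2,36] -> hit [36,36] leaf, test {P12@t=36}
  N8 x:[79/3,34] y:[38,103/2] z:[77/2,54] -> miss, prune

Summary -> nodes [0, 3, 5, 7, 6, 10, 8]; box-tests=7; leaf-entries=1; first=P12

== RESULT ==
[0, 3, 5, 7, 6, 10, 8]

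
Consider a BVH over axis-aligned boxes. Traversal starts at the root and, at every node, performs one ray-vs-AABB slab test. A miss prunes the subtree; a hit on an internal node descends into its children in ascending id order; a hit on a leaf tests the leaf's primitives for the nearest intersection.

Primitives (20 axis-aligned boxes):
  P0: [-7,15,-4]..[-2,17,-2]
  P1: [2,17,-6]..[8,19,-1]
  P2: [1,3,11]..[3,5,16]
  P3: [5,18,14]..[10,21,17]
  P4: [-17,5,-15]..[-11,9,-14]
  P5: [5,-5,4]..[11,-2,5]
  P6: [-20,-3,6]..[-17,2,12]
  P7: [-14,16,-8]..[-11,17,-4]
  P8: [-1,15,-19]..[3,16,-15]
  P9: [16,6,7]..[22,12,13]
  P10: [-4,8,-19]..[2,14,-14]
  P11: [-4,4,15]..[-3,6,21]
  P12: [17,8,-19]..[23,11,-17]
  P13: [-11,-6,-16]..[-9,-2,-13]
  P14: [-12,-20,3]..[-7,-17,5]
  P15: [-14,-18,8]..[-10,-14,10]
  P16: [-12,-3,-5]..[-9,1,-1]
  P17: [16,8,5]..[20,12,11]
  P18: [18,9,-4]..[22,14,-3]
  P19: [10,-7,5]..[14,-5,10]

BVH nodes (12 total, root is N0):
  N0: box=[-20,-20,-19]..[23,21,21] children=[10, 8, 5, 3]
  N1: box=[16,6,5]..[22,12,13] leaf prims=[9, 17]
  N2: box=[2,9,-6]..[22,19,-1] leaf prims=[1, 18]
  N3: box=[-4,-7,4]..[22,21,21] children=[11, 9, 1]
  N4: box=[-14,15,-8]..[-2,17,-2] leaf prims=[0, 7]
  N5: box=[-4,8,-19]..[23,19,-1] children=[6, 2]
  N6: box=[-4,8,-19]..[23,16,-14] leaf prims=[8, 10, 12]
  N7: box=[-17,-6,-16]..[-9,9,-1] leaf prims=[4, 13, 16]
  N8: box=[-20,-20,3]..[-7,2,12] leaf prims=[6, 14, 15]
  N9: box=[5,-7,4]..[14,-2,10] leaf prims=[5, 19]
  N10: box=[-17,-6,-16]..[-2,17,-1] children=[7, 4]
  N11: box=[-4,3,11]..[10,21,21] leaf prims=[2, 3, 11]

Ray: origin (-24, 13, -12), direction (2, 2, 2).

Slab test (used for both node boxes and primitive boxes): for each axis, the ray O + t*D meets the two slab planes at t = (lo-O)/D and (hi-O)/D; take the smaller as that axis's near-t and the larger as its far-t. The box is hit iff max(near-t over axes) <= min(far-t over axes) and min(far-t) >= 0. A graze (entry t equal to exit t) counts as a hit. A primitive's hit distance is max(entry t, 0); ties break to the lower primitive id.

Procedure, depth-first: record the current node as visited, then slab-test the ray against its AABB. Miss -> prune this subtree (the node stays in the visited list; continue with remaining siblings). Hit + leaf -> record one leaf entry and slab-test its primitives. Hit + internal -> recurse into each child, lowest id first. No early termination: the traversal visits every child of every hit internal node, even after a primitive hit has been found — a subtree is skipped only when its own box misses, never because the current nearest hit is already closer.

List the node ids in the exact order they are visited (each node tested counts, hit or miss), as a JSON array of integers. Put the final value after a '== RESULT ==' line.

Walk:
N0 x:[2,47/2] y:[-33/2,4] z:[-7/2,33/2] -> hit [2,4], descend [3, 5, 8, 10]
  N3 x:[10,23] y:[-10,4] z:[8,33/2] -> miss, prune
  N5 x:[10,47/2] y:[-5/2,3] z:[-7/2,11/2] -> miss, prune
  N8 x:[2,17/2] y:[-33/2,-11/2] z:[15/2,12] -> miss, prune
  N10 x:[7/2,11] y:[-19/2,2] z:[-2,11/2] -> miss, prune

Visited [0, 3, 5, 8, 10]. Tests: 5 box, 0 leaf. Nearest: miss.

== RESULT ==
[0, 3, 5, 8, 10]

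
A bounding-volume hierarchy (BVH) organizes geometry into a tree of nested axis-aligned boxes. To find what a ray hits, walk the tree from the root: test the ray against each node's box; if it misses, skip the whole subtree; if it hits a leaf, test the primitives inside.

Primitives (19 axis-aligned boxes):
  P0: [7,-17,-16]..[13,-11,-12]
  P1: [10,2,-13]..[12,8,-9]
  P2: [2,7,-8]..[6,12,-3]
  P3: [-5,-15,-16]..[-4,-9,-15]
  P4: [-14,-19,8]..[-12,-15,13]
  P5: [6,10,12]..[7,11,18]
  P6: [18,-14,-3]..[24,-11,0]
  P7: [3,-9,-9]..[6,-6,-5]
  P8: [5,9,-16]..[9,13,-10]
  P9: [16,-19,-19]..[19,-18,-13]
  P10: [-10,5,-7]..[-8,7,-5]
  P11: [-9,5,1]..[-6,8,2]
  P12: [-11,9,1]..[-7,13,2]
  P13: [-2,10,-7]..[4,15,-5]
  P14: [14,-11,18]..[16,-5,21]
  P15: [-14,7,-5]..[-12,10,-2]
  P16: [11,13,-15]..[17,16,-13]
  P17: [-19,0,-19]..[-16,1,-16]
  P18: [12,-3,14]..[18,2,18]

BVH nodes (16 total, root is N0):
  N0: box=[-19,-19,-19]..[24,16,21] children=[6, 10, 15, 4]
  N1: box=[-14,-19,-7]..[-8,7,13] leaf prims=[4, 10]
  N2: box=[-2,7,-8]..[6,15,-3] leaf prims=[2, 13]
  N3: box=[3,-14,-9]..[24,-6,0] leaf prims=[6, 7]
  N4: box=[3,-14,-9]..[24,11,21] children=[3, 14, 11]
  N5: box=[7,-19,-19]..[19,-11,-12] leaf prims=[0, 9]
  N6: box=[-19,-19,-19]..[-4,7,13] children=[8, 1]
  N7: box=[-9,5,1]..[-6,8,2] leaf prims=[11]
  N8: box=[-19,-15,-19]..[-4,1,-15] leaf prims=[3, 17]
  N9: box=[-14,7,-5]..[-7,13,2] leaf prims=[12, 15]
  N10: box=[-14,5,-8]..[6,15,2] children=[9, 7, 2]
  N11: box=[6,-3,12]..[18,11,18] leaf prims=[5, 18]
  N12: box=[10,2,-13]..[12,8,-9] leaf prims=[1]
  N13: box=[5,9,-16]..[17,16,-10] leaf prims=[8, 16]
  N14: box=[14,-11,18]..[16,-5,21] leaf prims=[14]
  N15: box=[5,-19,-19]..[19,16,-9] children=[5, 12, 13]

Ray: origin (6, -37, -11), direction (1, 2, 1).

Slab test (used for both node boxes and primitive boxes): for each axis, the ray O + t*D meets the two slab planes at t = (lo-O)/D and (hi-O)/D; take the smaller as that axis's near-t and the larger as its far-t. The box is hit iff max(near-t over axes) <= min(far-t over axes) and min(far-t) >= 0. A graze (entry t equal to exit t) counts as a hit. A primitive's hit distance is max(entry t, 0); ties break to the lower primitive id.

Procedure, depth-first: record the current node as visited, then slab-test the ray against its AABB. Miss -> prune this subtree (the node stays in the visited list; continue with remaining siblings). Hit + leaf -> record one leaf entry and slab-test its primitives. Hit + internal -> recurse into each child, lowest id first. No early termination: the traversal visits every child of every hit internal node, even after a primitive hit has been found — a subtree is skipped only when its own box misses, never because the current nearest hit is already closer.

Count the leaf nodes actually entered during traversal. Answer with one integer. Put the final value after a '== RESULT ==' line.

Trace the traversal:
N0 x:[-25,18] y:[9,53/2] z:[-8,32] -> hit [9,18], descend [4, 6, 10, 15]
  N4 x:[-3,18] y:[23/2,24] z:[2,32] -> hit [23/2,18], descend [3, 11, 14]
    N3 x:[-3,18] y:[23/2,31/2] z:[2,11] -> miss, prune
    N11 x:[0,12] y:[17,24] z:[23,29] -> miss, prune
    N14 x:[8,10] y:[13,16] z:[29,32] -> miss, prune
  N6 x:[-25,-10] y:[9,22] z:[-8,24] -> miss, prune
  N10 x:[-20,0] y:[21,26] z:[3,13] -> miss, prune
  N15 x:[-1,13] y:[9,53/2] z:[-8,2] -> miss, prune

order=[0, 4, 3, 11, 14, 6, 10, 15]  |boxes|=8  |leaves|=0  hit=miss

== RESULT ==
0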